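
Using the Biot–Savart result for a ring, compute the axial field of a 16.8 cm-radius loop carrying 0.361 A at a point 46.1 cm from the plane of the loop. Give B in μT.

B ≈ 0.0542 μT

On the axis of a circular loop, B = μ₀IR² / [2(R²+z²)^(3/2)].
R² + z² = (0.168)² + (0.461)² = 0.2407 m², and (R²+z²)^(3/2) = 0.118 m³.
B = (4π×10⁻⁷ × 0.361 × 0.02822) / (2 × 0.118) = 5.42×10⁻⁸ T.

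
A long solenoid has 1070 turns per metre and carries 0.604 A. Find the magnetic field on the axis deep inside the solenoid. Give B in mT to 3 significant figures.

B ≈ 0.812 mT

Inside a long solenoid, B = μ₀nI with n = 1070 turns/m.
B = 4π×10⁻⁷ × 1070 × 0.604 = 8.12×10⁻⁴ T.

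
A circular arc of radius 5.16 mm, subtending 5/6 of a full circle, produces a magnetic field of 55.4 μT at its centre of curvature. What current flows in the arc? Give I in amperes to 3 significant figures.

I ≈ 0.546 A

For a circular arc, B = μ₀Iφ/(4πR) with φ in radians; here φ = 5.236 rad.
So I = 4πRB/(μ₀φ) = 4π × 0.00516 × 5.54×10⁻⁵ / (4π×10⁻⁷ × 5.236) = 0.546 A.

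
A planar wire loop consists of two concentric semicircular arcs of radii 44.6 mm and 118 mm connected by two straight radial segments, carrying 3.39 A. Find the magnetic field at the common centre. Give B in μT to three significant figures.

The radial connectors point toward the centre, so dl × r̂ = 0 and they contribute nothing.
Each semicircle gives μ₀I/(4R): inner arc 2.39×10⁻⁵ T, outer arc 9.03×10⁻⁶ T.
The two arcs carry current in opposite angular senses, so their fields oppose: B = |2.39×10⁻⁵ − 9.03×10⁻⁶| = 1.49×10⁻⁵ T.

B ≈ 14.9 μT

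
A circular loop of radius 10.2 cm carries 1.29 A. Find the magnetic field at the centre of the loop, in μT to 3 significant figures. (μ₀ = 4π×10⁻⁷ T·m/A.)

At the centre of a circular loop the Biot–Savart law gives B = μ₀I/(2R).
B = (4π×10⁻⁷ × 1.29) / (2 × 0.102) = 7.95×10⁻⁶ T.

B ≈ 7.95 μT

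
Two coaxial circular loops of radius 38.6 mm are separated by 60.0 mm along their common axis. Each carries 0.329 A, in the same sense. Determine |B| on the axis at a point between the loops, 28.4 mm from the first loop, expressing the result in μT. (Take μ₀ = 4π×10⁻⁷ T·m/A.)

Each loop contributes B = μ₀IR²/[2(R²+z²)^(3/2)] on the axis, with z measured from that loop.
Loop 1 (z = 0.0284 m): B₁ = 2.80×10⁻⁶ T. Loop 2 (z = 0.0316 m): B₂ = 2.48×10⁻⁶ T.
The fields add: B = B₁ + B₂ = 5.28×10⁻⁶ T.

B ≈ 5.28 μT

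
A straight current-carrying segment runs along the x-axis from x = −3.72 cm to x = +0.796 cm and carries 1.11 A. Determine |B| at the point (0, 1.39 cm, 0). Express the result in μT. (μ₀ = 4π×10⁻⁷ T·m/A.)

For a finite straight segment, B = (μ₀I/4πd)(sinθ₁ + sinθ₂), where θ₁, θ₂ are the angles from the perpendicular to each end.
The perpendicular distance is d = 0.0139 m; the end-offsets along the wire are a = 0.0372 m and b = 0.00796 m.
sinθ₁ = 0.0372/√(0.0372²+0.0139²) = 0.9367; sinθ₂ = 0.00796/√(0.00796²+0.0139²) = 0.4969.
B = (4π×10⁻⁷ × 1.11) / (4π × 0.0139) × (0.9367 + 0.4969) = 1.14×10⁻⁵ T.

B ≈ 11.4 μT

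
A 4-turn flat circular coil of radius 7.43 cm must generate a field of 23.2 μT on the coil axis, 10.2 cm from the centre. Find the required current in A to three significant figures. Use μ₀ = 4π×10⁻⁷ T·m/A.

For an N-turn coil, B = Nμ₀IR²/[2(R²+z²)^(3/2)] with R = 0.0743 m, z = 0.102 m, so I = 2B(R²+z²)^(3/2)/(Nμ₀R²) = 2 × 2.32×10⁻⁵ × 2.01×10⁻³ / (4 × 4π×10⁻⁷ × 0.00552) = 3.36 A.

I ≈ 3.36 A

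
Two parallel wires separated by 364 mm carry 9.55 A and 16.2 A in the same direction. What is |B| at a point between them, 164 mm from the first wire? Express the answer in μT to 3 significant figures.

B ≈ 4.55 μT

Each long wire gives B = μ₀I/(2πd). Distances are d₁ = 0.164 m and d₂ = 0.2 m.
B₁ = 1.16×10⁻⁵ T, B₂ = 1.62×10⁻⁵ T.
Between parallel currents the two contributions point in opposite directions, so they subtract. B = |B₁ − B₂| = |1.16×10⁻⁵ − 1.62×10⁻⁵| = 4.55×10⁻⁶ T.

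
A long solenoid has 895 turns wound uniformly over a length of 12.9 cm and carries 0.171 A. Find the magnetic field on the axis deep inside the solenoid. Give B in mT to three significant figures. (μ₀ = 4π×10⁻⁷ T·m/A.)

Inside a long solenoid, B = μ₀nI with n = 6938 turns/m.
B = 4π×10⁻⁷ × 6938 × 0.171 = 1.49×10⁻³ T.

B ≈ 1.49 mT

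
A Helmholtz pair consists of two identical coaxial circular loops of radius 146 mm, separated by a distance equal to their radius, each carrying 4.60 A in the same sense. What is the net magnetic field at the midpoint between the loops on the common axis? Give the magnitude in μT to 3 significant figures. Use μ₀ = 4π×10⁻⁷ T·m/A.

Each loop contributes B = μ₀IR²/[2(R²+z²)^(3/2)] on the axis, with z measured from that loop.
Loop 1 (z = 0.073 m): B₁ = 1.42×10⁻⁵ T. Loop 2 (z = 0.073 m): B₂ = 1.42×10⁻⁵ T.
The fields add: B = B₁ + B₂ = 2.83×10⁻⁵ T.

B ≈ 28.3 μT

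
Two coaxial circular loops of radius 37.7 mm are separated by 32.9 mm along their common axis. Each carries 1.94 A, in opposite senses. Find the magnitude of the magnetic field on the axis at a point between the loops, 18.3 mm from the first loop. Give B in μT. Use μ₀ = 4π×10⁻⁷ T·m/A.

B ≈ 2.68 μT

Each loop contributes B = μ₀IR²/[2(R²+z²)^(3/2)] on the axis, with z measured from that loop.
Loop 1 (z = 0.0183 m): B₁ = 2.35×10⁻⁵ T. Loop 2 (z = 0.0146 m): B₂ = 2.62×10⁻⁵ T.
The fields oppose: B = |B₁ − B₂| = 2.68×10⁻⁶ T.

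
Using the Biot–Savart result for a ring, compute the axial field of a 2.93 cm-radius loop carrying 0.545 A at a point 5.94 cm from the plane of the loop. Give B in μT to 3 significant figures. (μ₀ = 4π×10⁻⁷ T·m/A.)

B ≈ 1.01 μT

On the axis of a circular loop, B = μ₀IR² / [2(R²+z²)^(3/2)].
R² + z² = (0.0293)² + (0.0594)² = 0.004387 m², and (R²+z²)^(3/2) = 2.91×10⁻⁴ m³.
B = (4π×10⁻⁷ × 0.545 × 0.0008585) / (2 × 2.91×10⁻⁴) = 1.01×10⁻⁶ T.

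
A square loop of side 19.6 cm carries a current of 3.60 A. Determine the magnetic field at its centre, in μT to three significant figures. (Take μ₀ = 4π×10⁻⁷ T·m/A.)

Each side is a finite straight segment at perpendicular distance d = a/(2 tan(π/4)) = 0.098 m from the centre, with end-angles ±π/4.
One side contributes B₁ = (μ₀I/4πd)·2 sin(π/4) = 5.20×10⁻⁶ T.
All 4 sides add in the same direction: B = 4 × 5.20×10⁻⁶ = 2.08×10⁻⁵ T.

B ≈ 20.8 μT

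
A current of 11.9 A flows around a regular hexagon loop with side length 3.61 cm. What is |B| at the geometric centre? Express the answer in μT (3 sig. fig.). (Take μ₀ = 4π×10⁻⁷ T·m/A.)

B ≈ 228 μT

Each side is a finite straight segment at perpendicular distance d = a/(2 tan(π/6)) = 0.03126 m from the centre, with end-angles ±π/6.
One side contributes B₁ = (μ₀I/4πd)·2 sin(π/6) = 3.81×10⁻⁵ T.
All 6 sides add in the same direction: B = 6 × 3.81×10⁻⁵ = 2.28×10⁻⁴ T.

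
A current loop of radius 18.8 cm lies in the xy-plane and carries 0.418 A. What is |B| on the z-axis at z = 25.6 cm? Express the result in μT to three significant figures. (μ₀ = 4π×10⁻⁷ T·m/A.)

On the axis of a circular loop, B = μ₀IR² / [2(R²+z²)^(3/2)].
R² + z² = (0.188)² + (0.256)² = 0.1009 m², and (R²+z²)^(3/2) = 3.20×10⁻² m³.
B = (4π×10⁻⁷ × 0.418 × 0.03534) / (2 × 3.20×10⁻²) = 2.90×10⁻⁷ T.

B ≈ 0.290 μT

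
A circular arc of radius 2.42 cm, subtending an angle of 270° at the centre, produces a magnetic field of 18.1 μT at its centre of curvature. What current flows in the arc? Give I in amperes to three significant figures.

For a circular arc, B = μ₀Iφ/(4πR) with φ in radians; here φ = 4.712 rad.
So I = 4πRB/(μ₀φ) = 4π × 0.0242 × 1.81×10⁻⁵ / (4π×10⁻⁷ × 4.712) = 0.930 A.

I ≈ 0.930 A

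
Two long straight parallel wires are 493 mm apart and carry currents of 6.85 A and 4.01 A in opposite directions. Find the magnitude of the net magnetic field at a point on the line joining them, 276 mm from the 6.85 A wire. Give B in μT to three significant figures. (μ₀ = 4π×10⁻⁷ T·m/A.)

Each long wire gives B = μ₀I/(2πd). Distances are d₁ = 0.276 m and d₂ = 0.217 m.
B₁ = 4.96×10⁻⁶ T, B₂ = 3.70×10⁻⁶ T.
Between antiparallel currents both contributions point the same way, so they add. B = B₁ + B₂ = 4.96×10⁻⁶ + 3.70×10⁻⁶ = 8.66×10⁻⁶ T.

B ≈ 8.66 μT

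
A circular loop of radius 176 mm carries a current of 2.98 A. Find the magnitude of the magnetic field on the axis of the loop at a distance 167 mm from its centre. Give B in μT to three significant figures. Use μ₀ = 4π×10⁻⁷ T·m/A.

On the axis of a circular loop, B = μ₀IR² / [2(R²+z²)^(3/2)].
R² + z² = (0.176)² + (0.167)² = 0.05887 m², and (R²+z²)^(3/2) = 1.43×10⁻² m³.
B = (4π×10⁻⁷ × 2.98 × 0.03098) / (2 × 1.43×10⁻²) = 4.06×10⁻⁶ T.

B ≈ 4.06 μT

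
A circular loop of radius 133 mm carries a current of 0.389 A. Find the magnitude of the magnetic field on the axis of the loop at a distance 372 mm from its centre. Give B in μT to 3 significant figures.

B ≈ 0.0701 μT

On the axis of a circular loop, B = μ₀IR² / [2(R²+z²)^(3/2)].
R² + z² = (0.133)² + (0.372)² = 0.1561 m², and (R²+z²)^(3/2) = 6.17×10⁻² m³.
B = (4π×10⁻⁷ × 0.389 × 0.01769) / (2 × 6.17×10⁻²) = 7.01×10⁻⁸ T.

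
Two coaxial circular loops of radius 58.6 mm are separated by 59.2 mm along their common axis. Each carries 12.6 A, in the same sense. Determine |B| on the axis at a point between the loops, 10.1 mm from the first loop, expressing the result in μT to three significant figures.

B ≈ 190 μT

Each loop contributes B = μ₀IR²/[2(R²+z²)^(3/2)] on the axis, with z measured from that loop.
Loop 1 (z = 0.0101 m): B₁ = 1.29×10⁻⁴ T. Loop 2 (z = 0.0491 m): B₂ = 6.08×10⁻⁵ T.
The fields add: B = B₁ + B₂ = 1.90×10⁻⁴ T.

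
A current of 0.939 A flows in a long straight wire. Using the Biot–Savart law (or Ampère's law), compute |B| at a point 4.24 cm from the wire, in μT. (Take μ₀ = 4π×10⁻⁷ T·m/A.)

B ≈ 4.43 μT

For an infinitely long straight wire, B = μ₀I/(2πd).
B = (4π×10⁻⁷ × 0.939) / (2π × 0.0424) = 4.43×10⁻⁶ T.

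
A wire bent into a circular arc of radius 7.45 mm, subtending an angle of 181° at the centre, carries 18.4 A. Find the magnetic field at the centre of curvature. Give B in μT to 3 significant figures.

The Biot–Savart field of a circular arc at its centre is B = μ₀Iφ/(4πR), with φ = 3.159 rad.
B = (4π×10⁻⁷ × 18.4 × 3.159) / (4π × 0.00745) = 7.80×10⁻⁴ T.

B ≈ 780 μT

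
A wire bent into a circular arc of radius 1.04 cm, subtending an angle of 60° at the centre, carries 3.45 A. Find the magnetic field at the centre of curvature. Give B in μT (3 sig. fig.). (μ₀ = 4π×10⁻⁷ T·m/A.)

B ≈ 34.7 μT

The Biot–Savart field of a circular arc at its centre is B = μ₀Iφ/(4πR), with φ = 1.047 rad.
B = (4π×10⁻⁷ × 3.45 × 1.047) / (4π × 0.0104) = 3.47×10⁻⁵ T.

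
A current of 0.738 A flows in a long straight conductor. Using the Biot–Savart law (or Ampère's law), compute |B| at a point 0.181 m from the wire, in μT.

B ≈ 0.815 μT

For an infinitely long straight wire, B = μ₀I/(2πd).
B = (4π×10⁻⁷ × 0.738) / (2π × 0.181) = 8.15×10⁻⁷ T.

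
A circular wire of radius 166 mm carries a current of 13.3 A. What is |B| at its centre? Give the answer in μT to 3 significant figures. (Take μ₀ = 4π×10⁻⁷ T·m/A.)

B ≈ 50.3 μT

At the centre of a circular loop the Biot–Savart law gives B = μ₀I/(2R).
B = (4π×10⁻⁷ × 13.3) / (2 × 0.166) = 5.03×10⁻⁵ T.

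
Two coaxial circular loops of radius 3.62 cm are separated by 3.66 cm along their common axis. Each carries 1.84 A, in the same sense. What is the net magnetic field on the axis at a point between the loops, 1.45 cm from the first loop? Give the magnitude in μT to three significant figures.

B ≈ 45.4 μT

Each loop contributes B = μ₀IR²/[2(R²+z²)^(3/2)] on the axis, with z measured from that loop.
Loop 1 (z = 0.0145 m): B₁ = 2.55×10⁻⁵ T. Loop 2 (z = 0.0221 m): B₂ = 1.99×10⁻⁵ T.
The fields add: B = B₁ + B₂ = 4.54×10⁻⁵ T.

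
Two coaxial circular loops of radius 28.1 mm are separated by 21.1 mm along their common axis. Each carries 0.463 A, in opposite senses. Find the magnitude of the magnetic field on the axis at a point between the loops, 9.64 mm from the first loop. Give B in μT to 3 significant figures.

B ≈ 0.542 μT

Each loop contributes B = μ₀IR²/[2(R²+z²)^(3/2)] on the axis, with z measured from that loop.
Loop 1 (z = 0.00964 m): B₁ = 8.76×10⁻⁶ T. Loop 2 (z = 0.01146 m): B₂ = 8.22×10⁻⁶ T.
The fields oppose: B = |B₁ − B₂| = 5.42×10⁻⁷ T.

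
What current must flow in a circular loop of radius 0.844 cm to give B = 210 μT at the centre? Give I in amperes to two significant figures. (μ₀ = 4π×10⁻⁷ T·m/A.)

At the centre of a circular loop B = μ₀I/(2R), so I = 2RB/μ₀.
With R = 0.00844 m, I = 2 × 0.00844 × 2.10×10⁻⁴ / (4π×10⁻⁷) = 2.82 A.

I ≈ 2.8 A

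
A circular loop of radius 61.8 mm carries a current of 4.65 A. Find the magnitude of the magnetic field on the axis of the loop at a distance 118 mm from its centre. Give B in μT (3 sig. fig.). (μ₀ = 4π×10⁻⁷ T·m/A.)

B ≈ 4.72 μT

On the axis of a circular loop, B = μ₀IR² / [2(R²+z²)^(3/2)].
R² + z² = (0.0618)² + (0.118)² = 0.01774 m², and (R²+z²)^(3/2) = 2.36×10⁻³ m³.
B = (4π×10⁻⁷ × 4.65 × 0.003819) / (2 × 2.36×10⁻³) = 4.72×10⁻⁶ T.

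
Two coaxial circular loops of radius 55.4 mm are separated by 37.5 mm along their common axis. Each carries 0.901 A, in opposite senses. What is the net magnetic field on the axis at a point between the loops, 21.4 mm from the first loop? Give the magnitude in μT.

Each loop contributes B = μ₀IR²/[2(R²+z²)^(3/2)] on the axis, with z measured from that loop.
Loop 1 (z = 0.0214 m): B₁ = 8.29×10⁻⁶ T. Loop 2 (z = 0.0161 m): B₂ = 9.05×10⁻⁶ T.
The fields oppose: B = |B₁ − B₂| = 7.54×10⁻⁷ T.

B ≈ 0.754 μT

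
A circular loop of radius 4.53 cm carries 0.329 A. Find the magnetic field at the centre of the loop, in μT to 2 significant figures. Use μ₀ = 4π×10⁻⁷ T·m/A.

B ≈ 4.6 μT

At the centre of a circular loop the Biot–Savart law gives B = μ₀I/(2R).
B = (4π×10⁻⁷ × 0.329) / (2 × 0.0453) = 4.56×10⁻⁶ T.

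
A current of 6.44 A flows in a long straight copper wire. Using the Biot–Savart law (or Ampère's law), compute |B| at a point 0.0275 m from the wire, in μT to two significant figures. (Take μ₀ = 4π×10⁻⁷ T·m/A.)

For an infinitely long straight wire, B = μ₀I/(2πd).
B = (4π×10⁻⁷ × 6.44) / (2π × 0.0275) = 4.68×10⁻⁵ T.

B ≈ 47 μT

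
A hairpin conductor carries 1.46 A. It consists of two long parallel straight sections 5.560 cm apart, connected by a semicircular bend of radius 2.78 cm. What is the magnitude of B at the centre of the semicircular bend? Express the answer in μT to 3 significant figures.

The semicircular arc contributes B_arc = μ₀I·π/(4πR) = μ₀I/(4R) = 1.65×10⁻⁵ T.
Each semi-infinite lead is at perpendicular distance R = 0.0278 m from the centre, with the perpendicular foot at its near end, so it contributes μ₀I/(4πR); both point the same way, together 1.05×10⁻⁵ T.
Arc and leads all point the same direction: B = 1.65×10⁻⁵ + 1.05×10⁻⁵ = 2.70×10⁻⁵ T.

B ≈ 27.0 μT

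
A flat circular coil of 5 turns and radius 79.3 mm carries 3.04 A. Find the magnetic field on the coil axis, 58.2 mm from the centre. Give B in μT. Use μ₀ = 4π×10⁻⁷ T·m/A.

B ≈ 63.1 μT

For an N-turn flat coil, B = Nμ₀IR²/[2(R²+z²)^(3/2)] with R = 0.0793 m, z = 0.0582 m.
B = 5 × 1.26×10⁻⁵ T = 6.31×10⁻⁵ T.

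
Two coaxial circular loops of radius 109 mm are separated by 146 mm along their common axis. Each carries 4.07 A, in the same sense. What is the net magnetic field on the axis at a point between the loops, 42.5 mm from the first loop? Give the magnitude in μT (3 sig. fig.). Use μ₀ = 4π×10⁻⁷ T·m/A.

B ≈ 27.9 μT

Each loop contributes B = μ₀IR²/[2(R²+z²)^(3/2)] on the axis, with z measured from that loop.
Loop 1 (z = 0.0425 m): B₁ = 1.90×10⁻⁵ T. Loop 2 (z = 0.1035 m): B₂ = 8.95×10⁻⁶ T.
The fields add: B = B₁ + B₂ = 2.79×10⁻⁵ T.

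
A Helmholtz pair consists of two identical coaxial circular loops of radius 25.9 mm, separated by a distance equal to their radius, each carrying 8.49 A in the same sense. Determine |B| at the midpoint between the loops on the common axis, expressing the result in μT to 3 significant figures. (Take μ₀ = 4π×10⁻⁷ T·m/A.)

B ≈ 295 μT

Each loop contributes B = μ₀IR²/[2(R²+z²)^(3/2)] on the axis, with z measured from that loop.
Loop 1 (z = 0.01295 m): B₁ = 1.47×10⁻⁴ T. Loop 2 (z = 0.01295 m): B₂ = 1.47×10⁻⁴ T.
The fields add: B = B₁ + B₂ = 2.95×10⁻⁴ T.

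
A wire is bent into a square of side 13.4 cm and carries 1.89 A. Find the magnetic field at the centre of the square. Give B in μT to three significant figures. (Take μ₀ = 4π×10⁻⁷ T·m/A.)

B ≈ 16.0 μT

Each side is a finite straight segment at perpendicular distance d = a/(2 tan(π/4)) = 0.067 m from the centre, with end-angles ±π/4.
One side contributes B₁ = (μ₀I/4πd)·2 sin(π/4) = 3.99×10⁻⁶ T.
All 4 sides add in the same direction: B = 4 × 3.99×10⁻⁶ = 1.60×10⁻⁵ T.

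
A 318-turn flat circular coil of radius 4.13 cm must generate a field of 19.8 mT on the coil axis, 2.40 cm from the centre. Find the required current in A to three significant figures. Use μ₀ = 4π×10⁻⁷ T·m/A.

For an N-turn coil, B = Nμ₀IR²/[2(R²+z²)^(3/2)] with R = 0.0413 m, z = 0.024 m, so I = 2B(R²+z²)^(3/2)/(Nμ₀R²) = 2 × 1.98×10⁻² × 1.09×10⁻⁴ / (318 × 4π×10⁻⁷ × 0.001706) = 6.33 A.

I ≈ 6.33 A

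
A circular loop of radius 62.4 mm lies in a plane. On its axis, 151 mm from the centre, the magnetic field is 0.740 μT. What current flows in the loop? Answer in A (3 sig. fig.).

On the axis of a loop, B = μ₀IR²/[2(R²+z²)^(3/2)], so I = 2B(R²+z²)^(3/2)/(μ₀R²).
R² + z² = 0.003894 + 0.0228 = 0.02669 m²; raised to 3/2 gives 4.36×10⁻³ m³.
I = 2 × 7.40×10⁻⁷ × 4.36×10⁻³ / (1.26×10⁻⁶ × 0.003894) = 1.32 A.

I ≈ 1.32 A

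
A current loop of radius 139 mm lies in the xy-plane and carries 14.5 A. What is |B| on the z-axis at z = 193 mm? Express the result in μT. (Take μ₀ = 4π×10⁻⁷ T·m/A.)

On the axis of a circular loop, B = μ₀IR² / [2(R²+z²)^(3/2)].
R² + z² = (0.139)² + (0.193)² = 0.05657 m², and (R²+z²)^(3/2) = 1.35×10⁻² m³.
B = (4π×10⁻⁷ × 14.5 × 0.01932) / (2 × 1.35×10⁻²) = 1.31×10⁻⁵ T.

B ≈ 13.1 μT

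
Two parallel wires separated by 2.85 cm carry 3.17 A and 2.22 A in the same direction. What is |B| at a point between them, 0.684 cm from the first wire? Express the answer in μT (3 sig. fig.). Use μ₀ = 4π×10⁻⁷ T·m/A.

B ≈ 72.2 μT

Each long wire gives B = μ₀I/(2πd). Distances are d₁ = 0.00684 m and d₂ = 0.02166 m.
B₁ = 9.27×10⁻⁵ T, B₂ = 2.05×10⁻⁵ T.
Between parallel currents the two contributions point in opposite directions, so they subtract. B = |B₁ − B₂| = |9.27×10⁻⁵ − 2.05×10⁻⁵| = 7.22×10⁻⁵ T.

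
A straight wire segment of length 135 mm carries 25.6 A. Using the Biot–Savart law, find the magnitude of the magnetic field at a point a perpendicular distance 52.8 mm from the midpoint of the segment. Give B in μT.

For a finite straight segment, B = (μ₀I/4πd)(sinθ₁ + sinθ₂), where θ₁, θ₂ are the angles from the perpendicular to each end.
The perpendicular from the point meets the wire at its midpoint, so each end is L/2 = 0.0675 m away along the wire.
sinθ₁ = 0.0675/√(0.0675²+0.0528²) = 0.7877; sinθ₂ = 0.0675/√(0.0675²+0.0528²) = 0.7877.
B = (4π×10⁻⁷ × 25.6) / (4π × 0.0528) × (0.7877 + 0.7877) = 7.64×10⁻⁵ T.

B ≈ 76.4 μT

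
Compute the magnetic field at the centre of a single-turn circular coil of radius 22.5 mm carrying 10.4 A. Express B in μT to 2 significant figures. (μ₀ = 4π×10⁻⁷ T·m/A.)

B ≈ 290 μT

At the centre of a circular loop the Biot–Savart law gives B = μ₀I/(2R).
B = (4π×10⁻⁷ × 10.4) / (2 × 0.0225) = 2.90×10⁻⁴ T.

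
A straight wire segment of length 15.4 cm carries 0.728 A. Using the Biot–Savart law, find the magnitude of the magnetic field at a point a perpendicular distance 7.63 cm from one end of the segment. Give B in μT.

B ≈ 0.855 μT

For a finite straight segment, B = (μ₀I/4πd)(sinθ₁ + sinθ₂), where θ₁, θ₂ are the angles from the perpendicular to each end.
The perpendicular foot is at one end, so the two end-offsets along the wire are 0 and L = 0.154 m.
sinθ₁ = 0/√(0²+0.0763²) = 0.0000; sinθ₂ = 0.154/√(0.154²+0.0763²) = 0.8961.
B = (4π×10⁻⁷ × 0.728) / (4π × 0.0763) × (0.0000 + 0.8961) = 8.55×10⁻⁷ T.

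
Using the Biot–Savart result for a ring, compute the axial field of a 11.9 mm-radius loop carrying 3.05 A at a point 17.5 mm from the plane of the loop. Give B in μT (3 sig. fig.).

B ≈ 28.6 μT

On the axis of a circular loop, B = μ₀IR² / [2(R²+z²)^(3/2)].
R² + z² = (0.0119)² + (0.0175)² = 0.0004479 m², and (R²+z²)^(3/2) = 9.48×10⁻⁶ m³.
B = (4π×10⁻⁷ × 3.05 × 0.0001416) / (2 × 9.48×10⁻⁶) = 2.86×10⁻⁵ T.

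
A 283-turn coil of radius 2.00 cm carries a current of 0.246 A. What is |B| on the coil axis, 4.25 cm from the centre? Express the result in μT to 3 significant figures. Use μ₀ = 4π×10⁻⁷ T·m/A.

For an N-turn flat coil, B = Nμ₀IR²/[2(R²+z²)^(3/2)] with R = 0.02 m, z = 0.0425 m.
B = 283 × 5.97×10⁻⁷ T = 1.69×10⁻⁴ T.

B ≈ 169 μT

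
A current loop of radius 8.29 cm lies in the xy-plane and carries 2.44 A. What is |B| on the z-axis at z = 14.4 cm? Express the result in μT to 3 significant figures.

B ≈ 2.30 μT

On the axis of a circular loop, B = μ₀IR² / [2(R²+z²)^(3/2)].
R² + z² = (0.0829)² + (0.144)² = 0.02761 m², and (R²+z²)^(3/2) = 4.59×10⁻³ m³.
B = (4π×10⁻⁷ × 2.44 × 0.006872) / (2 × 4.59×10⁻³) = 2.30×10⁻⁶ T.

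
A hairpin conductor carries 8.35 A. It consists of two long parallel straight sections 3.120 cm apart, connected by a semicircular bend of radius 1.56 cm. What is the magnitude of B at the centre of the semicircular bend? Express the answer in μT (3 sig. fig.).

B ≈ 275 μT

The semicircular arc contributes B_arc = μ₀I·π/(4πR) = μ₀I/(4R) = 1.68×10⁻⁴ T.
Each semi-infinite lead is at perpendicular distance R = 0.0156 m from the centre, with the perpendicular foot at its near end, so it contributes μ₀I/(4πR); both point the same way, together 1.07×10⁻⁴ T.
Arc and leads all point the same direction: B = 1.68×10⁻⁴ + 1.07×10⁻⁴ = 2.75×10⁻⁴ T.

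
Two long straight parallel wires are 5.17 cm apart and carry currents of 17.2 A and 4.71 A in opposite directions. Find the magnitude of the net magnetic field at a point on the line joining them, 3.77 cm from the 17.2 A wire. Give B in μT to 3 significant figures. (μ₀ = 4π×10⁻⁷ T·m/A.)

B ≈ 159 μT

Each long wire gives B = μ₀I/(2πd). Distances are d₁ = 0.0377 m and d₂ = 0.014 m.
B₁ = 9.12×10⁻⁵ T, B₂ = 6.73×10⁻⁵ T.
Between antiparallel currents both contributions point the same way, so they add. B = B₁ + B₂ = 9.12×10⁻⁵ + 6.73×10⁻⁵ = 1.59×10⁻⁴ T.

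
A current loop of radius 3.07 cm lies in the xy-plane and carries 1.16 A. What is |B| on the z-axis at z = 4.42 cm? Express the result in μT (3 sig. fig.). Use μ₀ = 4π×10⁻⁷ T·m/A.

B ≈ 4.41 μT

On the axis of a circular loop, B = μ₀IR² / [2(R²+z²)^(3/2)].
R² + z² = (0.0307)² + (0.0442)² = 0.002896 m², and (R²+z²)^(3/2) = 1.56×10⁻⁴ m³.
B = (4π×10⁻⁷ × 1.16 × 0.0009425) / (2 × 1.56×10⁻⁴) = 4.41×10⁻⁶ T.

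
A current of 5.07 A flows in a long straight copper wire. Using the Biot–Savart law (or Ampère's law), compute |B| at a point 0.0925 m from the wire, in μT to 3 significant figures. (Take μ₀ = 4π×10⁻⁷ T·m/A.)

B ≈ 11.0 μT

For an infinitely long straight wire, B = μ₀I/(2πd).
B = (4π×10⁻⁷ × 5.07) / (2π × 0.0925) = 1.10×10⁻⁵ T.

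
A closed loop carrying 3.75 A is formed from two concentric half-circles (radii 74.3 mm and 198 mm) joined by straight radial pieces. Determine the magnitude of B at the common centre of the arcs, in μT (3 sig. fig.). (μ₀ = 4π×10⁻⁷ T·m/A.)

The radial connectors point toward the centre, so dl × r̂ = 0 and they contribute nothing.
Each semicircle gives μ₀I/(4R): inner arc 1.59×10⁻⁵ T, outer arc 5.95×10⁻⁶ T.
The two arcs carry current in opposite angular senses, so their fields oppose: B = |1.59×10⁻⁵ − 5.95×10⁻⁶| = 9.91×10⁻⁶ T.

B ≈ 9.91 μT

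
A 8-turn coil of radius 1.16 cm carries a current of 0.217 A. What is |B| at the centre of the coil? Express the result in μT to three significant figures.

For an N-turn flat coil, B = Nμ₀I/(2R) with R = 0.0116 m.
B = 8 × 1.18×10⁻⁵ T = 9.40×10⁻⁵ T.

B ≈ 94.0 μT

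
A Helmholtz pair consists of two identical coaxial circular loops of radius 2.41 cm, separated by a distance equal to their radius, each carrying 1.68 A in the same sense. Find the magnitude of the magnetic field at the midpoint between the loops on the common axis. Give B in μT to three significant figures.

Each loop contributes B = μ₀IR²/[2(R²+z²)^(3/2)] on the axis, with z measured from that loop.
Loop 1 (z = 0.01205 m): B₁ = 3.13×10⁻⁵ T. Loop 2 (z = 0.01205 m): B₂ = 3.13×10⁻⁵ T.
The fields add: B = B₁ + B₂ = 6.27×10⁻⁵ T.

B ≈ 62.7 μT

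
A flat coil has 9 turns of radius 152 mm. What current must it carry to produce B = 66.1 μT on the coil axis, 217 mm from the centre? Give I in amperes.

I ≈ 9.41 A

For an N-turn coil, B = Nμ₀IR²/[2(R²+z²)^(3/2)] with R = 0.152 m, z = 0.217 m, so I = 2B(R²+z²)^(3/2)/(Nμ₀R²) = 2 × 6.61×10⁻⁵ × 1.86×10⁻² / (9 × 4π×10⁻⁷ × 0.0231) = 9.41 A.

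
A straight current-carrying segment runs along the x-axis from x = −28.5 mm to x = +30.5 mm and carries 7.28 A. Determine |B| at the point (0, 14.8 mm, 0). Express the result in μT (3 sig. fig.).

For a finite straight segment, B = (μ₀I/4πd)(sinθ₁ + sinθ₂), where θ₁, θ₂ are the angles from the perpendicular to each end.
The perpendicular distance is d = 0.0148 m; the end-offsets along the wire are a = 0.0285 m and b = 0.0305 m.
sinθ₁ = 0.0285/√(0.0285²+0.0148²) = 0.8875; sinθ₂ = 0.0305/√(0.0305²+0.0148²) = 0.8997.
B = (4π×10⁻⁷ × 7.28) / (4π × 0.0148) × (0.8875 + 0.8997) = 8.79×10⁻⁵ T.

B ≈ 87.9 μT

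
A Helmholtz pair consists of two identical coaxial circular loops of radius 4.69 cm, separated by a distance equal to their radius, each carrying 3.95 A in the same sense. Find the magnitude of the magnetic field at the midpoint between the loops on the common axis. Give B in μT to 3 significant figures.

B ≈ 75.7 μT

Each loop contributes B = μ₀IR²/[2(R²+z²)^(3/2)] on the axis, with z measured from that loop.
Loop 1 (z = 0.02345 m): B₁ = 3.79×10⁻⁵ T. Loop 2 (z = 0.02345 m): B₂ = 3.79×10⁻⁵ T.
The fields add: B = B₁ + B₂ = 7.57×10⁻⁵ T.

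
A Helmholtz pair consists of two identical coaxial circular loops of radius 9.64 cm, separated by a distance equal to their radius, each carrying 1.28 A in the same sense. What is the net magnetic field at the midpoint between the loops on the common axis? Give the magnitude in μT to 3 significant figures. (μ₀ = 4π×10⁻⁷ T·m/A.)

B ≈ 11.9 μT

Each loop contributes B = μ₀IR²/[2(R²+z²)^(3/2)] on the axis, with z measured from that loop.
Loop 1 (z = 0.0482 m): B₁ = 5.97×10⁻⁶ T. Loop 2 (z = 0.0482 m): B₂ = 5.97×10⁻⁶ T.
The fields add: B = B₁ + B₂ = 1.19×10⁻⁵ T.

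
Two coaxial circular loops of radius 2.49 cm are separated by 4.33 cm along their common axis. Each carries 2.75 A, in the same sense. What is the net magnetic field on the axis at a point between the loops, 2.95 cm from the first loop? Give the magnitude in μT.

B ≈ 65.1 μT

Each loop contributes B = μ₀IR²/[2(R²+z²)^(3/2)] on the axis, with z measured from that loop.
Loop 1 (z = 0.0295 m): B₁ = 1.86×10⁻⁵ T. Loop 2 (z = 0.0138 m): B₂ = 4.64×10⁻⁵ T.
The fields add: B = B₁ + B₂ = 6.51×10⁻⁵ T.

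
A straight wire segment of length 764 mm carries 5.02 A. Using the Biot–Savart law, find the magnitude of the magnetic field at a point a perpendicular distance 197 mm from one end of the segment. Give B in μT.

B ≈ 2.47 μT

For a finite straight segment, B = (μ₀I/4πd)(sinθ₁ + sinθ₂), where θ₁, θ₂ are the angles from the perpendicular to each end.
The perpendicular foot is at one end, so the two end-offsets along the wire are 0 and L = 0.764 m.
sinθ₁ = 0/√(0²+0.197²) = 0.0000; sinθ₂ = 0.764/√(0.764²+0.197²) = 0.9683.
B = (4π×10⁻⁷ × 5.02) / (4π × 0.197) × (0.0000 + 0.9683) = 2.47×10⁻⁶ T.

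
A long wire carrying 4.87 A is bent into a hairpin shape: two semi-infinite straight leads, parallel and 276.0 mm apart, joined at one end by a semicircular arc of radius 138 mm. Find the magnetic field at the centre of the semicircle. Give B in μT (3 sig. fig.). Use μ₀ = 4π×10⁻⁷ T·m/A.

B ≈ 18.1 μT

The semicircular arc contributes B_arc = μ₀I·π/(4πR) = μ₀I/(4R) = 1.11×10⁻⁵ T.
Each semi-infinite lead is at perpendicular distance R = 0.138 m from the centre, with the perpendicular foot at its near end, so it contributes μ₀I/(4πR); both point the same way, together 7.06×10⁻⁶ T.
Arc and leads all point the same direction: B = 1.11×10⁻⁵ + 7.06×10⁻⁶ = 1.81×10⁻⁵ T.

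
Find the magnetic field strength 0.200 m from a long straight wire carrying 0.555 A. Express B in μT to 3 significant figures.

For an infinitely long straight wire, B = μ₀I/(2πd).
B = (4π×10⁻⁷ × 0.555) / (2π × 0.2) = 5.55×10⁻⁷ T.

B ≈ 0.555 μT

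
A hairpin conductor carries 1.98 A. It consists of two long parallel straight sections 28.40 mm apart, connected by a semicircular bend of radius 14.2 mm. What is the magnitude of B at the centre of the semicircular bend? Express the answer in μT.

The semicircular arc contributes B_arc = μ₀I·π/(4πR) = μ₀I/(4R) = 4.38×10⁻⁵ T.
Each semi-infinite lead is at perpendicular distance R = 0.0142 m from the centre, with the perpendicular foot at its near end, so it contributes μ₀I/(4πR); both point the same way, together 2.79×10⁻⁵ T.
Arc and leads all point the same direction: B = 4.38×10⁻⁵ + 2.79×10⁻⁵ = 7.17×10⁻⁵ T.

B ≈ 71.7 μT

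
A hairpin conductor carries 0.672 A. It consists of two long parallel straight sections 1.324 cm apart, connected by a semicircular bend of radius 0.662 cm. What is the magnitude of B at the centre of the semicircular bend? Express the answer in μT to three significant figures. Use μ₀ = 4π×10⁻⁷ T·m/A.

B ≈ 52.2 μT

The semicircular arc contributes B_arc = μ₀I·π/(4πR) = μ₀I/(4R) = 3.19×10⁻⁵ T.
Each semi-infinite lead is at perpendicular distance R = 0.00662 m from the centre, with the perpendicular foot at its near end, so it contributes μ₀I/(4πR); both point the same way, together 2.03×10⁻⁵ T.
Arc and leads all point the same direction: B = 3.19×10⁻⁵ + 2.03×10⁻⁵ = 5.22×10⁻⁵ T.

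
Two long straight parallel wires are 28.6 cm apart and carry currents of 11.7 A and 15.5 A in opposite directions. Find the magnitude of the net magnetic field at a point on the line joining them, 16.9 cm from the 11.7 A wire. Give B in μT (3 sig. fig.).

B ≈ 40.3 μT

Each long wire gives B = μ₀I/(2πd). Distances are d₁ = 0.169 m and d₂ = 0.117 m.
B₁ = 1.38×10⁻⁵ T, B₂ = 2.65×10⁻⁵ T.
Between antiparallel currents both contributions point the same way, so they add. B = B₁ + B₂ = 1.38×10⁻⁵ + 2.65×10⁻⁵ = 4.03×10⁻⁵ T.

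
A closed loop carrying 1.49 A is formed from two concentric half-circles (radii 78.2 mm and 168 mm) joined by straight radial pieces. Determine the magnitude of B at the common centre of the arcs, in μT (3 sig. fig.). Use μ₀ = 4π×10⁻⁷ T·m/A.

The radial connectors point toward the centre, so dl × r̂ = 0 and they contribute nothing.
Each semicircle gives μ₀I/(4R): inner arc 5.99×10⁻⁶ T, outer arc 2.79×10⁻⁶ T.
The two arcs carry current in opposite angular senses, so their fields oppose: B = |5.99×10⁻⁶ − 2.79×10⁻⁶| = 3.20×10⁻⁶ T.

B ≈ 3.20 μT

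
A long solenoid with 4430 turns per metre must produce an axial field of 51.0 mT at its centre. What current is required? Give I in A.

Inside a long solenoid B = μ₀nI with n = 4430 m⁻¹, so I = B/(μ₀n).
I = 5.10×10⁻² / (4π×10⁻⁷ × 4430) = 9.16 A.

I ≈ 9.16 A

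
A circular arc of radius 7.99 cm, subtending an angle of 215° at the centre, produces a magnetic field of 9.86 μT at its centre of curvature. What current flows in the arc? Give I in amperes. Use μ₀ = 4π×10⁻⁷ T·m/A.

I ≈ 2.10 A

For a circular arc, B = μ₀Iφ/(4πR) with φ in radians; here φ = 3.752 rad.
So I = 4πRB/(μ₀φ) = 4π × 0.0799 × 9.86×10⁻⁶ / (4π×10⁻⁷ × 3.752) = 2.10 A.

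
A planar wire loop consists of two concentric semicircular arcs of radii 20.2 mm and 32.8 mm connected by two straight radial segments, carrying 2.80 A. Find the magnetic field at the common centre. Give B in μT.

The radial connectors point toward the centre, so dl × r̂ = 0 and they contribute nothing.
Each semicircle gives μ₀I/(4R): inner arc 4.35×10⁻⁵ T, outer arc 2.68×10⁻⁵ T.
The two arcs carry current in opposite angular senses, so their fields oppose: B = |4.35×10⁻⁵ − 2.68×10⁻⁵| = 1.67×10⁻⁵ T.

B ≈ 16.7 μT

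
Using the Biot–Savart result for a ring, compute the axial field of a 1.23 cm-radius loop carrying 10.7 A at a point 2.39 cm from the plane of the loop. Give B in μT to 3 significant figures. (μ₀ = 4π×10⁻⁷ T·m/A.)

On the axis of a circular loop, B = μ₀IR² / [2(R²+z²)^(3/2)].
R² + z² = (0.0123)² + (0.0239)² = 0.0007225 m², and (R²+z²)^(3/2) = 1.94×10⁻⁵ m³.
B = (4π×10⁻⁷ × 10.7 × 0.0001513) / (2 × 1.94×10⁻⁵) = 5.24×10⁻⁵ T.

B ≈ 52.4 μT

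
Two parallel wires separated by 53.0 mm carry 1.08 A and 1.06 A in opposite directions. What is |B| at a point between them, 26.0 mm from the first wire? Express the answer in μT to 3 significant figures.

B ≈ 16.2 μT

Each long wire gives B = μ₀I/(2πd). Distances are d₁ = 0.026 m and d₂ = 0.027 m.
B₁ = 8.31×10⁻⁶ T, B₂ = 7.85×10⁻⁶ T.
Between antiparallel currents both contributions point the same way, so they add. B = B₁ + B₂ = 8.31×10⁻⁶ + 7.85×10⁻⁶ = 1.62×10⁻⁵ T.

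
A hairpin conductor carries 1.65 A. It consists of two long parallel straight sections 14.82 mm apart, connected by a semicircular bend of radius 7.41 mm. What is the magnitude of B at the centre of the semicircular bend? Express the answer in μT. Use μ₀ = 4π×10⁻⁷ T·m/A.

B ≈ 114 μT

The semicircular arc contributes B_arc = μ₀I·π/(4πR) = μ₀I/(4R) = 7.00×10⁻⁵ T.
Each semi-infinite lead is at perpendicular distance R = 0.00741 m from the centre, with the perpendicular foot at its near end, so it contributes μ₀I/(4πR); both point the same way, together 4.45×10⁻⁵ T.
Arc and leads all point the same direction: B = 7.00×10⁻⁵ + 4.45×10⁻⁵ = 1.14×10⁻⁴ T.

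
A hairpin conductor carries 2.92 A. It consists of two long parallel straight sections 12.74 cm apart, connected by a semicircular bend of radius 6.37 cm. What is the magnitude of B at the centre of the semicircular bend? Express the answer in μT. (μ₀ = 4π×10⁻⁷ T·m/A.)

B ≈ 23.6 μT

The semicircular arc contributes B_arc = μ₀I·π/(4πR) = μ₀I/(4R) = 1.44×10⁻⁵ T.
Each semi-infinite lead is at perpendicular distance R = 0.0637 m from the centre, with the perpendicular foot at its near end, so it contributes μ₀I/(4πR); both point the same way, together 9.17×10⁻⁶ T.
Arc and leads all point the same direction: B = 1.44×10⁻⁵ + 9.17×10⁻⁶ = 2.36×10⁻⁵ T.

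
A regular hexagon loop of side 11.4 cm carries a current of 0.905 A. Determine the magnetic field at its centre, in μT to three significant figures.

B ≈ 5.50 μT

Each side is a finite straight segment at perpendicular distance d = a/(2 tan(π/6)) = 0.09873 m from the centre, with end-angles ±π/6.
One side contributes B₁ = (μ₀I/4πd)·2 sin(π/6) = 9.17×10⁻⁷ T.
All 6 sides add in the same direction: B = 6 × 9.17×10⁻⁷ = 5.50×10⁻⁶ T.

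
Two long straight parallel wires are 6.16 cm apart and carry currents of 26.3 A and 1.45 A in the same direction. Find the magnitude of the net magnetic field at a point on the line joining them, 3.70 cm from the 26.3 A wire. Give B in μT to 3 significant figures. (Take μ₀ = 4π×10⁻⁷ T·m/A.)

Each long wire gives B = μ₀I/(2πd). Distances are d₁ = 0.037 m and d₂ = 0.0246 m.
B₁ = 1.42×10⁻⁴ T, B₂ = 1.18×10⁻⁵ T.
Between parallel currents the two contributions point in opposite directions, so they subtract. B = |B₁ − B₂| = |1.42×10⁻⁴ − 1.18×10⁻⁵| = 1.30×10⁻⁴ T.

B ≈ 130 μT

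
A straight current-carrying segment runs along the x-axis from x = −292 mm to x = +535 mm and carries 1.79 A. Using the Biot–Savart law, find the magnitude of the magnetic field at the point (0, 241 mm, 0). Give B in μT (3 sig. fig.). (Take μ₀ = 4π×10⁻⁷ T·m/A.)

B ≈ 1.25 μT

For a finite straight segment, B = (μ₀I/4πd)(sinθ₁ + sinθ₂), where θ₁, θ₂ are the angles from the perpendicular to each end.
The perpendicular distance is d = 0.241 m; the end-offsets along the wire are a = 0.292 m and b = 0.535 m.
sinθ₁ = 0.292/√(0.292²+0.241²) = 0.7712; sinθ₂ = 0.535/√(0.535²+0.241²) = 0.9118.
B = (4π×10⁻⁷ × 1.79) / (4π × 0.241) × (0.7712 + 0.9118) = 1.25×10⁻⁶ T.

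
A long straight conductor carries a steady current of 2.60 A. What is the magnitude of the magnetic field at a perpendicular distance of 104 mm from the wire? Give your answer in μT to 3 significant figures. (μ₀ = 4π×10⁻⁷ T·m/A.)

B ≈ 5.00 μT

For an infinitely long straight wire, B = μ₀I/(2πd).
B = (4π×10⁻⁷ × 2.60) / (2π × 0.104) = 5.00×10⁻⁶ T.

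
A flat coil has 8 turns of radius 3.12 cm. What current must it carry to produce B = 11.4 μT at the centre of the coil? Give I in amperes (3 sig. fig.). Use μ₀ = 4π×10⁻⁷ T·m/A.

For an N-turn coil, B = Nμ₀I/(2R) with R = 0.0312 m, so I = 2RB/(Nμ₀) = 2 × 0.0312 × 1.14×10⁻⁵ / (8 × 4π×10⁻⁷) = 7.08×10⁻² A.

I ≈ 0.0708 A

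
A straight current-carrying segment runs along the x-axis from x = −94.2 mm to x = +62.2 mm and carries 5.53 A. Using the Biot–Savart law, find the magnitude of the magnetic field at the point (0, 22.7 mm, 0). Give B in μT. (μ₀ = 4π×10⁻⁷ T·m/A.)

For a finite straight segment, B = (μ₀I/4πd)(sinθ₁ + sinθ₂), where θ₁, θ₂ are the angles from the perpendicular to each end.
The perpendicular distance is d = 0.0227 m; the end-offsets along the wire are a = 0.0942 m and b = 0.0622 m.
sinθ₁ = 0.0942/√(0.0942²+0.0227²) = 0.9722; sinθ₂ = 0.0622/√(0.0622²+0.0227²) = 0.9394.
B = (4π×10⁻⁷ × 5.53) / (4π × 0.0227) × (0.9722 + 0.9394) = 4.66×10⁻⁵ T.

B ≈ 46.6 μT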